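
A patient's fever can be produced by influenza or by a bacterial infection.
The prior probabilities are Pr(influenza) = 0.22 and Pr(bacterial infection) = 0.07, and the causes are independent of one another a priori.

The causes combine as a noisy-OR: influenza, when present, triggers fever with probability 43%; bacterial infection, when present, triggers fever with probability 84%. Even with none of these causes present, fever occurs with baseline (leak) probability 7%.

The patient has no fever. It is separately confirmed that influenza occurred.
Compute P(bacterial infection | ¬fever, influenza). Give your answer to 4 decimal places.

Under noisy-OR, P(fever | causes) = 1 − (1−0.07)·∏(1−qᵢ) over the active causes.
For the numerator, keep only bacterial infection=true terms: 0.084816×0.07 = 0.005937
Normalizer over all consistent configurations: 0.5301×0.93 + 0.084816×0.07 = 0.498930
Posterior = 0.005937 / 0.498930 ≈ 0.0119

P(bacterial infection | ¬fever, influenza) ≈ 0.0119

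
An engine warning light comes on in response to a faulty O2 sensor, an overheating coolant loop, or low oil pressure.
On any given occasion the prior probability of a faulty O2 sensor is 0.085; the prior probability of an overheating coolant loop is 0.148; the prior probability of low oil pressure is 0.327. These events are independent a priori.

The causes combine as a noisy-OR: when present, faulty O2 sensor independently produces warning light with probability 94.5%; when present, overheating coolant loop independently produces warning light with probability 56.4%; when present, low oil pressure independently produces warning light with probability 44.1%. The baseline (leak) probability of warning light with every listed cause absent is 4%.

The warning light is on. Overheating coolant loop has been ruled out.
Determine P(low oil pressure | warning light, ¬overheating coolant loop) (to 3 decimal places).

P(low oil pressure | warning light, ¬overheating coolant loop) ≈ 0.678

Under noisy-OR, P(warning light | causes) = 1 − (1−0.04)·∏(1−qᵢ) over the active causes.
Enumerate the 4 (faulty O2 sensor, low oil pressure) configurations and weight by the priors:
  P(warning light | ¬overheating coolant loop) = 0.04*0.915*0.673 + 0.46336*0.915*0.327 + 0.9472*0.085*0.673 + 0.970485*0.085*0.327
        = 0.024632 + 0.138640 + 0.054185 + 0.026975 = 0.244432
Configurations with low oil pressure contribute 0.165615, so
  P(low oil pressure | warning light, ¬overheating coolant loop) = 0.165615 / 0.244432 ≈ 0.678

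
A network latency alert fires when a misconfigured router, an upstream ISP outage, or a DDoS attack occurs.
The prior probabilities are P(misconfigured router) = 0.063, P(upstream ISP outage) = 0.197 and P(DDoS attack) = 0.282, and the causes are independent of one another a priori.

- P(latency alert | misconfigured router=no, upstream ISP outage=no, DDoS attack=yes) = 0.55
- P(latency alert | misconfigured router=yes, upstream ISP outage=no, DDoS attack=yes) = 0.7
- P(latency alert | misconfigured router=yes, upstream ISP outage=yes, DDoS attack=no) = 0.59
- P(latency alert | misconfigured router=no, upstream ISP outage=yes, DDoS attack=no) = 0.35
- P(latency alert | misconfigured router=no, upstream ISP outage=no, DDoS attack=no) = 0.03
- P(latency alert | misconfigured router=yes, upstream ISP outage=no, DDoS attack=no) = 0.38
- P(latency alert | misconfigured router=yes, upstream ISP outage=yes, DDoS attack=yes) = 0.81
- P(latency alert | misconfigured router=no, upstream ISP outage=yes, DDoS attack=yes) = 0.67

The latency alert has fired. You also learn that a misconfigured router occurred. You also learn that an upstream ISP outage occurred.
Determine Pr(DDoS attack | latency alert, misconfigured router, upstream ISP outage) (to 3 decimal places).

P(latency alert | misconfigured router, upstream ISP outage) = 0.59·0.718 + 0.81·0.282 = 0.423620 + 0.228420 = 0.652040
Of this, 0.228420 comes from 0.81·0.282 (the DDoS attack=true cases).
Hence the posterior is 0.228420/0.652040 ≈ 0.350.

Pr(DDoS attack | latency alert, misconfigured router, upstream ISP outage) ≈ 0.350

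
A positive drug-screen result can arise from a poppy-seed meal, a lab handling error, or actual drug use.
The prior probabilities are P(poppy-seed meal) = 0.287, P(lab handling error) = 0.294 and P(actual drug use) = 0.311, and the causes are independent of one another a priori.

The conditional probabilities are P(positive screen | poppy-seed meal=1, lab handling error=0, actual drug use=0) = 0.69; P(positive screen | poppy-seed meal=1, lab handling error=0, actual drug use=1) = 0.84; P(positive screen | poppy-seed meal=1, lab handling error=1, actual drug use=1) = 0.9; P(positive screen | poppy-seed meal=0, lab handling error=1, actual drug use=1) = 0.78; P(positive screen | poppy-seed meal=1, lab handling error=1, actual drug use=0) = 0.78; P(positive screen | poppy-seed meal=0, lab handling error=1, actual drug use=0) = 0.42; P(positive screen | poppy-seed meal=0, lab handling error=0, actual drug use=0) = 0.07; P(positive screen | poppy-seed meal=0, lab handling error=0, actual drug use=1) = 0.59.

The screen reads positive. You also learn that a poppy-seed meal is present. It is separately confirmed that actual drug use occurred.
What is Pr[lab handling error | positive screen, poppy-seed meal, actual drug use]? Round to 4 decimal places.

Enumerate both values of lab handling error and weight by the priors:
  P(positive screen | poppy-seed meal, actual drug use) = 0.84*0.706 + 0.9*0.294
        = 0.593040 + 0.264600 = 0.857640
Keeping only the lab handling error-present terms gives 0.264600, so
  P(lab handling error | positive screen, poppy-seed meal, actual drug use) = 0.264600 / 0.857640 ≈ 0.3085

Pr[lab handling error | positive screen, poppy-seed meal, actual drug use] ≈ 0.3085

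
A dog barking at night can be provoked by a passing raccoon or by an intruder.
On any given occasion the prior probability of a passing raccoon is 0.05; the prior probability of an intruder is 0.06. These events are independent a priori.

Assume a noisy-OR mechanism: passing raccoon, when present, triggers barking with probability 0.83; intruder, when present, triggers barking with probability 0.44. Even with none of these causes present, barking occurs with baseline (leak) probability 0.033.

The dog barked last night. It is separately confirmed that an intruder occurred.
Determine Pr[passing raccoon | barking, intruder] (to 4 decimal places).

Pr[passing raccoon | barking, intruder] ≈ 0.0944

Under noisy-OR, P(barking | causes) = 1 − (1−0.033)·∏(1−qᵢ) over the active causes.
Weight on passing raccoon=true, given the evidence: 0.907942*0.05 = 0.045397
Denominator P(barking | intruder): 0.45848*0.95 + 0.907942*0.05 = 0.480953
P(passing raccoon | barking, intruder) = 0.045397/0.480953 ≈ 0.0944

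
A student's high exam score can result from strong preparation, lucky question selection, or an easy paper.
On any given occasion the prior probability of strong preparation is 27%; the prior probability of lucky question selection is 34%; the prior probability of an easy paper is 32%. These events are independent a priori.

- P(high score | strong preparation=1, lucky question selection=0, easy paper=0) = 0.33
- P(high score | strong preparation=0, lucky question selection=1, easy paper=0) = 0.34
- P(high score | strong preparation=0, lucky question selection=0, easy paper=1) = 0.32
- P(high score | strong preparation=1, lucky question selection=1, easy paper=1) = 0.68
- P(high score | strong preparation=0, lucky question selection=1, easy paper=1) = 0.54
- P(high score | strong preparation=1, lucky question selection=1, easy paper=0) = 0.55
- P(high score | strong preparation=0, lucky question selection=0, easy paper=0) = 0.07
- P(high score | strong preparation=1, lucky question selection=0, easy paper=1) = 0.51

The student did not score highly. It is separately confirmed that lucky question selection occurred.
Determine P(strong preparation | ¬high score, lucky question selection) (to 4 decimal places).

P(strong preparation | ¬high score, lucky question selection) ≈ 0.2022

P(¬high score | lucky question selection) = 0.66·0.73·0.68 + 0.46·0.73·0.32 + 0.45·0.27·0.68 + 0.32·0.27·0.32 = 0.327624 + 0.107456 + 0.082620 + 0.027648 = 0.545348
Restricting to configurations with strong preparation present: 0.082620 + 0.027648 = 0.110268.
Hence the posterior is 0.110268/0.545348 ≈ 0.2022.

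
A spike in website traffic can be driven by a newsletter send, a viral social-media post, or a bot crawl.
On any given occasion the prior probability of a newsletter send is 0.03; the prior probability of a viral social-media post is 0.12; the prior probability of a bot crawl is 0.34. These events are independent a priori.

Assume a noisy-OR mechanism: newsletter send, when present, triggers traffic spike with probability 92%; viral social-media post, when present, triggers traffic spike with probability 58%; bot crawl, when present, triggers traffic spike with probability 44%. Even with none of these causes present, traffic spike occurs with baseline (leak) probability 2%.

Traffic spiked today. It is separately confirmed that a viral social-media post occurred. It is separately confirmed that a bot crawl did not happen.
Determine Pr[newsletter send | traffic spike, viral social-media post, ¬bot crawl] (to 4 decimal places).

Under noisy-OR, P(traffic spike | causes) = 1 − (1−0.02)·∏(1−qᵢ) over the active causes.
P(traffic spike | viral social-media post, ¬bot crawl) = 0.5884·0.97 + 0.967072·0.03 = 0.570748 + 0.029012 = 0.599760
The newsletter send-present share is 0.967072·0.03 = 0.029012.
So P(newsletter send | traffic spike, viral social-media post, ¬bot crawl) = 0.029012/0.599760 ≈ 0.0484.

Pr[newsletter send | traffic spike, viral social-media post, ¬bot crawl] ≈ 0.0484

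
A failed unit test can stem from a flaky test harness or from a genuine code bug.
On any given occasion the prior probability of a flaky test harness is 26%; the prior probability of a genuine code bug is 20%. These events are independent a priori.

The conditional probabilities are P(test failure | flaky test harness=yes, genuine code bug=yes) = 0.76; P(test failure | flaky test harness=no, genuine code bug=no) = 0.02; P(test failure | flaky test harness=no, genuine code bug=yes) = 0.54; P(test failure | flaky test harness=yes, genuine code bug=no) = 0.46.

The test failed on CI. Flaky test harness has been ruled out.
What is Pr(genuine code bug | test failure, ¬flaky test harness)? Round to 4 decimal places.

Enumerate both values of genuine code bug and weight by the priors:
  P(test failure | ¬flaky test harness) = 0.02·0.8 + 0.54·0.2
        = 0.016000 + 0.108000 = 0.124000
Configurations with genuine code bug contribute 0.108000, so
  P(genuine code bug | test failure, ¬flaky test harness) = 0.108000 / 0.124000 ≈ 0.8710

Pr(genuine code bug | test failure, ¬flaky test harness) ≈ 0.8710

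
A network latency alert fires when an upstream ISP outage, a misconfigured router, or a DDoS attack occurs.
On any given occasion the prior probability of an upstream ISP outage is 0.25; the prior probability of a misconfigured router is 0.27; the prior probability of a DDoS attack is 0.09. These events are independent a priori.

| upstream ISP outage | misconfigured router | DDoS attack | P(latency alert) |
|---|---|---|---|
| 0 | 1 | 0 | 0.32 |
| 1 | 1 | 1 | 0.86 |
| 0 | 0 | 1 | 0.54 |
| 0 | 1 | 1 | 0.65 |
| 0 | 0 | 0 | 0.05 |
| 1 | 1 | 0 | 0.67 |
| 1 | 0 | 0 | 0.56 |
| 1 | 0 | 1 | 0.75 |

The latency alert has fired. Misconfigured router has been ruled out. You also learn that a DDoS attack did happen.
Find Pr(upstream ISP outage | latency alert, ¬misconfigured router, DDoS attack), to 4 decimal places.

Enumerate both values of upstream ISP outage and weight by the priors:
  P(latency alert | ¬misconfigured router, DDoS attack) = 0.54·0.75 + 0.75·0.25
        = 0.405000 + 0.187500 = 0.592500
Keeping only the upstream ISP outage-present terms gives 0.187500, so
  P(upstream ISP outage | latency alert, ¬misconfigured router, DDoS attack) = 0.187500 / 0.592500 ≈ 0.3165

Pr(upstream ISP outage | latency alert, ¬misconfigured router, DDoS attack) ≈ 0.3165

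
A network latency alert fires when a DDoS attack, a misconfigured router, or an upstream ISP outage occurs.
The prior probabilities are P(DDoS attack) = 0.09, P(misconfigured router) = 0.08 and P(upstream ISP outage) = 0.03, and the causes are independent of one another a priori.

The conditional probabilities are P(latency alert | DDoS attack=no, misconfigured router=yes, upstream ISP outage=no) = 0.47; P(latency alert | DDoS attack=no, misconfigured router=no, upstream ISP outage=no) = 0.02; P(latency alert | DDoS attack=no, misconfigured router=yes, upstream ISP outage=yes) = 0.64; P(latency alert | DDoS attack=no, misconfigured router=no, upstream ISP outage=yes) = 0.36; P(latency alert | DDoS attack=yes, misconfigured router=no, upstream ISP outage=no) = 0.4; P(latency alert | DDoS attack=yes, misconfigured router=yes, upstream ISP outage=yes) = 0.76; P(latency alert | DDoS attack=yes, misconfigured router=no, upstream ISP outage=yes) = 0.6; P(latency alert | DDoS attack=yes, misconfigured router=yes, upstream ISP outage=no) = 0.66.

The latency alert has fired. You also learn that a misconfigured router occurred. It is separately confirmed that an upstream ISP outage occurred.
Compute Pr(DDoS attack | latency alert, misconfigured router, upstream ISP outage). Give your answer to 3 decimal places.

Pr(DDoS attack | latency alert, misconfigured router, upstream ISP outage) ≈ 0.105

Numerator (weight on configurations with DDoS attack): 0.76×0.09 = 0.068400
The normalizing constant is 0.64×0.91 + 0.76×0.09 = 0.650800
P(DDoS attack | latency alert, misconfigured router, upstream ISP outage) = 0.068400/0.650800 ≈ 0.105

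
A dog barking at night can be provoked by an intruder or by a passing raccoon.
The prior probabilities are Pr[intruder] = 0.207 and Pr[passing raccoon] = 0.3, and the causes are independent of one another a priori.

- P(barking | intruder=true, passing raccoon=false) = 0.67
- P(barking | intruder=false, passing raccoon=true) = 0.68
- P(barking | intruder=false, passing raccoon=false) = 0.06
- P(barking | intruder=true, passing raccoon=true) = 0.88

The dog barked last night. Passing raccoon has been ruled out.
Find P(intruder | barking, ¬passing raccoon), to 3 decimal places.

P(intruder | barking, ¬passing raccoon) ≈ 0.745

For the numerator, keep only intruder=true terms: 0.67·0.207 = 0.138690
Denominator P(barking | ¬passing raccoon): 0.06·0.793 + 0.67·0.207 = 0.186270
P(intruder | barking, ¬passing raccoon) = 0.138690/0.186270 ≈ 0.745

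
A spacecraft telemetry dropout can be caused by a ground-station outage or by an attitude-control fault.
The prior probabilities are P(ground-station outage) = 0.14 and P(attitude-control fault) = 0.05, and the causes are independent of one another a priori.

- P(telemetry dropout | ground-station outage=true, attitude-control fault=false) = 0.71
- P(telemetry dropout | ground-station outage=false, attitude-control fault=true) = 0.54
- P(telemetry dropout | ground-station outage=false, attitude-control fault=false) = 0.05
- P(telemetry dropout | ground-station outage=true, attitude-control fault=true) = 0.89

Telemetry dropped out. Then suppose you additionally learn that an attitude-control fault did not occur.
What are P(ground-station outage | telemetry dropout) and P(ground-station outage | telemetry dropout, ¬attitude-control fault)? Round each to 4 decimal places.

P(telemetry dropout) = 0.05·0.86·0.95 + 0.54·0.86·0.05 + 0.71·0.14·0.95 + 0.89·0.14·0.05 = 0.040850 + 0.023220 + 0.094430 + 0.006230 = 0.164730
Restricting to configurations with ground-station outage present: 0.094430 + 0.006230 = 0.100660.
Hence the posterior is 0.100660/0.164730 ≈ 0.6111.

Now also conditioning on attitude-control fault≠true:
Numerator (weight on configurations with ground-station outage): 0.71×0.14 = 0.099400
Denominator P(telemetry dropout | ¬attitude-control fault): 0.05×0.86 + 0.71×0.14 = 0.142400
P(ground-station outage | telemetry dropout, ¬attitude-control fault) = 0.099400/0.142400 ≈ 0.6980
Ruling out attitude-control fault raises the posterior on ground-station outage — the flip side of explaining away.

P(ground-station outage | telemetry dropout) ≈ 0.6111; P(ground-station outage | telemetry dropout, ¬attitude-control fault) ≈ 0.6980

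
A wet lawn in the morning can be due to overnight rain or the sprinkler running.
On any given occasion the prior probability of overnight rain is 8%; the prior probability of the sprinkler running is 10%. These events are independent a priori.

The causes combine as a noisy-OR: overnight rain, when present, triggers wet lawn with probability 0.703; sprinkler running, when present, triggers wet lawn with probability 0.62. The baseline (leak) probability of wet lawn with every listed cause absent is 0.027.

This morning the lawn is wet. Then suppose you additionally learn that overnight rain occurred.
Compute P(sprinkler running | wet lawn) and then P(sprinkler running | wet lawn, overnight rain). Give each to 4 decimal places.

Under noisy-OR, P(wet lawn | causes) = 1 − (1−0.027)·∏(1−qᵢ) over the active causes.
P(wet lawn) = 0.027×0.92×0.9 + 0.63026×0.92×0.1 + 0.711019×0.08×0.9 + 0.890187×0.08×0.1 = 0.022356 + 0.057984 + 0.051193 + 0.007121 = 0.138654
The sprinkler running-present share is 0.057984 + 0.007121 = 0.065105.
So P(sprinkler running | wet lawn) = 0.065105/0.138654 ≈ 0.4696.

Now condition on the additional information:
By total probability over both values of sprinkler running:
  P(wet lawn | overnight rain) = 0.711019·0.9 + 0.890187·0.1
        = 0.639917 + 0.089019 = 0.728936
Configurations with sprinkler running contribute 0.089019, so
  P(sprinkler running | wet lawn, overnight rain) = 0.089019 / 0.728936 ≈ 0.1221

P(sprinkler running | wet lawn) ≈ 0.4696; P(sprinkler running | wet lawn, overnight rain) ≈ 0.1221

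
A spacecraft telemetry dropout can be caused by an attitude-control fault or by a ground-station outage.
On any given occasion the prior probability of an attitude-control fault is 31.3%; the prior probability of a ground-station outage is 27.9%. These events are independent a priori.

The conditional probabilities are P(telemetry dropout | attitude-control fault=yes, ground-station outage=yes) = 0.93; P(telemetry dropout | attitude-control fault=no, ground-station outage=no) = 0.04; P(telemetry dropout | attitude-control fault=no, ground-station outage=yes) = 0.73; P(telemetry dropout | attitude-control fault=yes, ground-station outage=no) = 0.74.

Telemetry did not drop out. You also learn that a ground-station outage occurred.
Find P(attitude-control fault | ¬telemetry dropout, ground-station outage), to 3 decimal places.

P(attitude-control fault | ¬telemetry dropout, ground-station outage) ≈ 0.106

P(¬telemetry dropout | ground-station outage) = 0.27*0.687 + 0.07*0.313 = 0.185490 + 0.021910 = 0.207400
The attitude-control fault-present share is 0.07*0.313 = 0.021910.
So P(attitude-control fault | ¬telemetry dropout, ground-station outage) = 0.021910/0.207400 ≈ 0.106.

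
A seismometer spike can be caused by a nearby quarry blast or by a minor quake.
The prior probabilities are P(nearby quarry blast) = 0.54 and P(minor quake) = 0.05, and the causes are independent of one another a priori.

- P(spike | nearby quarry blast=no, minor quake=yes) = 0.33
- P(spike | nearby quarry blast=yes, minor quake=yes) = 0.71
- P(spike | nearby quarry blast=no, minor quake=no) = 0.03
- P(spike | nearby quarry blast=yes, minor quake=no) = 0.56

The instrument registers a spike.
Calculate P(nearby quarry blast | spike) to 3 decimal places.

P(nearby quarry blast | spike) ≈ 0.937

Sum P(spike|·) weighted by the priors over the 4 (nearby quarry blast, minor quake) configurations:
  P(spike) = 0.03×0.46×0.95 + 0.33×0.46×0.05 + 0.56×0.54×0.95 + 0.71×0.54×0.05
        = 0.013110 + 0.007590 + 0.287280 + 0.019170 = 0.327150
The terms with nearby quarry blast present sum to 0.306450, so
  P(nearby quarry blast | spike) = 0.306450 / 0.327150 ≈ 0.937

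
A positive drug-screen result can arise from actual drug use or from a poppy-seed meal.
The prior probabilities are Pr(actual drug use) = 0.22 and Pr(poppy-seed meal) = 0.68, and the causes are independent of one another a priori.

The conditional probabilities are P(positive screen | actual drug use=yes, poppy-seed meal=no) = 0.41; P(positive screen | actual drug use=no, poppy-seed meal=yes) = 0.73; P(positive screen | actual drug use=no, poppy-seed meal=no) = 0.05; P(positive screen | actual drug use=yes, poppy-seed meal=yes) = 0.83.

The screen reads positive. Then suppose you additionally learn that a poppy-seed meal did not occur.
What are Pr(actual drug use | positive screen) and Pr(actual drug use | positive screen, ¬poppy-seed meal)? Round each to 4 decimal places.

Pr(actual drug use | positive screen) ≈ 0.2769; Pr(actual drug use | positive screen, ¬poppy-seed meal) ≈ 0.6981

For the numerator, keep only actual drug use=true terms: 0.028864 + 0.124168 = 0.153032
Denominator P(positive screen): 0.05*0.78*0.32 + 0.73*0.78*0.68 + 0.41*0.22*0.32 + 0.83*0.22*0.68 = 0.552704
P(actual drug use | positive screen) = 0.153032/0.552704 ≈ 0.2769

With the extra evidence:
Sum P(positive screen|·) weighted by the priors over both values of actual drug use:
  P(positive screen | ¬poppy-seed meal) = 0.05×0.78 + 0.41×0.22
        = 0.039000 + 0.090200 = 0.129200
The terms with actual drug use present sum to 0.090200, so
  P(actual drug use | positive screen, ¬poppy-seed meal) = 0.090200 / 0.129200 ≈ 0.6981
Ruling out poppy-seed meal raises the posterior on actual drug use — the flip side of explaining away.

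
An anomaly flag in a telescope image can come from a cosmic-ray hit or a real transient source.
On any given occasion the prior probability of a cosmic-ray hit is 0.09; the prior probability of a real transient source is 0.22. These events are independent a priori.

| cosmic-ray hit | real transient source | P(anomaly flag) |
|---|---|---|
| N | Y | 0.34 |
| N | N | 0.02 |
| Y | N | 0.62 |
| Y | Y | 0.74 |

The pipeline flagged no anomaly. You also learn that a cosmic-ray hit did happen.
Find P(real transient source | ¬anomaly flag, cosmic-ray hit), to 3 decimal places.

Numerator (weight on configurations with real transient source): 0.26×0.22 = 0.057200
Normalizer over all consistent configurations: 0.38×0.78 + 0.26×0.22 = 0.353600
P(real transient source | ¬anomaly flag, cosmic-ray hit) = 0.057200/0.353600 ≈ 0.162

P(real transient source | ¬anomaly flag, cosmic-ray hit) ≈ 0.162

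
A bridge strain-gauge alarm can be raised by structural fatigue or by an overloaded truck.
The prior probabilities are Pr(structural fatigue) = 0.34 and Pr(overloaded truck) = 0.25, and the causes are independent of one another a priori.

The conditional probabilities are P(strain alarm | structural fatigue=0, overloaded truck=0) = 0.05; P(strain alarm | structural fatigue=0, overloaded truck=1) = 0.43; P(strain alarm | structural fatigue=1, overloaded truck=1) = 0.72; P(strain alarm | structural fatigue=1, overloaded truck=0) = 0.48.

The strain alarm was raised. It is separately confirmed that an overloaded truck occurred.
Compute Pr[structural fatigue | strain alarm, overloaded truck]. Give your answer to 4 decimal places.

Sum P(strain alarm|·) weighted by the priors over both values of structural fatigue:
  P(strain alarm | overloaded truck) = 0.43*0.66 + 0.72*0.34
        = 0.283800 + 0.244800 = 0.528600
The terms with structural fatigue present sum to 0.244800, so
  P(structural fatigue | strain alarm, overloaded truck) = 0.244800 / 0.528600 ≈ 0.4631

Pr[structural fatigue | strain alarm, overloaded truck] ≈ 0.4631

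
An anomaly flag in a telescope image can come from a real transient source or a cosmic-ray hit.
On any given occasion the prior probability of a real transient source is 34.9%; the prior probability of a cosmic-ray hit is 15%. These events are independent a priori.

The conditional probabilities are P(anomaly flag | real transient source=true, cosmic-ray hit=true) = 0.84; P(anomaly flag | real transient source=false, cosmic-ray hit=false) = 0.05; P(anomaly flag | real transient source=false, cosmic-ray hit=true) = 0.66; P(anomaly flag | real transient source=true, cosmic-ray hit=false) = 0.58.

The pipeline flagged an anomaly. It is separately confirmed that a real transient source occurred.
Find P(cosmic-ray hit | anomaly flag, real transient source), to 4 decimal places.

P(cosmic-ray hit | anomaly flag, real transient source) ≈ 0.2036

For the numerator, keep only cosmic-ray hit=true terms: 0.84*0.15 = 0.126000
Normalizer over all consistent configurations: 0.58*0.85 + 0.84*0.15 = 0.619000
Posterior = 0.126000 / 0.619000 ≈ 0.2036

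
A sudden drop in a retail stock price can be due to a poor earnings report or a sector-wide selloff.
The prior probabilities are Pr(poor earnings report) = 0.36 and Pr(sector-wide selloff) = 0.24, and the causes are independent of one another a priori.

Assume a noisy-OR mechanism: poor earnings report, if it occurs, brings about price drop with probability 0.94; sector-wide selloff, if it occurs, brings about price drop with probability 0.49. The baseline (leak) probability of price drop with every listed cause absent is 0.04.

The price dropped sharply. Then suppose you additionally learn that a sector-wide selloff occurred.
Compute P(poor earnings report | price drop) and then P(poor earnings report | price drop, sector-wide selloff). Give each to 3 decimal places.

P(poor earnings report | price drop) ≈ 0.777; P(poor earnings report | price drop, sector-wide selloff) ≈ 0.517

Under noisy-OR, P(price drop | causes) = 1 − (1−0.04)·∏(1−qᵢ) over the active causes.
Weight on poor earnings report=true, given the evidence: 0.257841 + 0.083862 = 0.341703
The normalizing constant is 0.04*0.64*0.76 + 0.5104*0.64*0.24 + 0.9424*0.36*0.76 + 0.970624*0.36*0.24 = 0.439556
Posterior = 0.341703 / 0.439556 ≈ 0.777

Now also conditioning on sector-wide selloff=true:
Numerator (weight on configurations with poor earnings report): 0.970624×0.36 = 0.349425
Denominator P(price drop | sector-wide selloff): 0.5104×0.64 + 0.970624×0.36 = 0.676081
P(poor earnings report | price drop, sector-wide selloff) = 0.349425/0.676081 ≈ 0.517
This is intercausal reasoning (explaining away): once sector-wide selloff accounts for the price drop, poor earnings report becomes less likely.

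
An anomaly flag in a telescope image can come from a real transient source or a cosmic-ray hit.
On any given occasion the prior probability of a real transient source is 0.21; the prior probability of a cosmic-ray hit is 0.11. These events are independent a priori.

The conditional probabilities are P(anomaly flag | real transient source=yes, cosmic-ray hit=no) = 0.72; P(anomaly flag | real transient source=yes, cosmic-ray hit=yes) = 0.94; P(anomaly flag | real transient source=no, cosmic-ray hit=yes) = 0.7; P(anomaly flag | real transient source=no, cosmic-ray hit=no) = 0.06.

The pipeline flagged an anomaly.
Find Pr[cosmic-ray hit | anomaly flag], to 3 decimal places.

Pr[cosmic-ray hit | anomaly flag] ≈ 0.318

By total probability over the 4 (real transient source, cosmic-ray hit) configurations:
  P(anomaly flag) = 0.06·0.79·0.89 + 0.7·0.79·0.11 + 0.72·0.21·0.89 + 0.94·0.21·0.11
        = 0.042186 + 0.060830 + 0.134568 + 0.021714 = 0.259298
The terms with cosmic-ray hit present sum to 0.082544, so
  P(cosmic-ray hit | anomaly flag) = 0.082544 / 0.259298 ≈ 0.318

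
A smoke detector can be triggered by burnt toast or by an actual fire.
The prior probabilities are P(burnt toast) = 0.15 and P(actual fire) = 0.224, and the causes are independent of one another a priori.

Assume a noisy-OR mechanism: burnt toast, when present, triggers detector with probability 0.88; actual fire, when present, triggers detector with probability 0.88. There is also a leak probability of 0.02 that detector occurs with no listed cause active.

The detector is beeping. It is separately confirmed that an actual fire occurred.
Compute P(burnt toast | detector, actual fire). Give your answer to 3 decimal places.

Under noisy-OR, P(detector | causes) = 1 − (1−0.02)·∏(1−qᵢ) over the active causes.
P(detector | actual fire) = 0.8824·0.85 + 0.985888·0.15 = 0.750040 + 0.147883 = 0.897923
Of this, 0.147883 comes from 0.985888·0.15 (the burnt toast=true cases).
P(burnt toast | detector, actual fire) = 0.147883 / 0.897923 ≈ 0.165

P(burnt toast | detector, actual fire) ≈ 0.165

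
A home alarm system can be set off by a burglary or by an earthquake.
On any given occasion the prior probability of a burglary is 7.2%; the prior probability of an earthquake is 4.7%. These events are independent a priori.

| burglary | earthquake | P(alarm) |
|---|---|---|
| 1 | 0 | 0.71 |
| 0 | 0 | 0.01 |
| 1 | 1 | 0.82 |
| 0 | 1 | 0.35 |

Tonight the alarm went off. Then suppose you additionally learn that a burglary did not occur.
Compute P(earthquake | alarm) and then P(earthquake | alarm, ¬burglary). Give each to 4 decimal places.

P(earthquake | alarm) ≈ 0.2386; P(earthquake | alarm, ¬burglary) ≈ 0.6332

By total probability over the 4 (burglary, earthquake) configurations:
  P(alarm) = 0.01·0.928·0.953 + 0.35·0.928·0.047 + 0.71·0.072·0.953 + 0.82·0.072·0.047
        = 0.008844 + 0.015266 + 0.048717 + 0.002775 = 0.075602
Keeping only the earthquake-present terms gives 0.018041, so
  P(earthquake | alarm) = 0.018041 / 0.075602 ≈ 0.2386

Now also conditioning on burglary≠true:
Enumerate both values of earthquake and weight by the priors:
  P(alarm | ¬burglary) = 0.01×0.953 + 0.35×0.047
        = 0.009530 + 0.016450 = 0.025980
Configurations with earthquake contribute 0.016450, so
  P(earthquake | alarm, ¬burglary) = 0.016450 / 0.025980 ≈ 0.6332
Ruling out burglary raises the posterior on earthquake — the flip side of explaining away.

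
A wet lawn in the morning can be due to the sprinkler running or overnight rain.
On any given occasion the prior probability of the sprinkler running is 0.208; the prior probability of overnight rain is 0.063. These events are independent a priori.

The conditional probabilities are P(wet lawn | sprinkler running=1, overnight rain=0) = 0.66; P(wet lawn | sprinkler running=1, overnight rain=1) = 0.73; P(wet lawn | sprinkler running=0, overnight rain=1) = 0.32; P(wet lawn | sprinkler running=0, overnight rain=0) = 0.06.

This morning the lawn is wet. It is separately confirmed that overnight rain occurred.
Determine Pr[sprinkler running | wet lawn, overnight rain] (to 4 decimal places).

P(wet lawn | overnight rain) = 0.32*0.792 + 0.73*0.208 = 0.253440 + 0.151840 = 0.405280
The sprinkler running-present share is 0.73*0.208 = 0.151840.
So P(sprinkler running | wet lawn, overnight rain) = 0.151840/0.405280 ≈ 0.3747.

Pr[sprinkler running | wet lawn, overnight rain] ≈ 0.3747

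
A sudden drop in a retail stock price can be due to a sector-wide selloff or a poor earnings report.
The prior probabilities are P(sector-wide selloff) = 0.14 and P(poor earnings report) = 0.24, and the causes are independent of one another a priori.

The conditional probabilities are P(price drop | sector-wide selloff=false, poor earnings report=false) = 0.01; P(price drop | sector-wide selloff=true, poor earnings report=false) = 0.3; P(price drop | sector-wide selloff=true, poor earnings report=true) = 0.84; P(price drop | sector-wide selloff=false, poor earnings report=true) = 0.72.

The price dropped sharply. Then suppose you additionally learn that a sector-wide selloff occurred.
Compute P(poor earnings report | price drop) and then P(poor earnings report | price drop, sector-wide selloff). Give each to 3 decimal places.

Sum P(price drop|·) weighted by the priors over the 4 (sector-wide selloff, poor earnings report) configurations:
  P(price drop) = 0.01×0.86×0.76 + 0.72×0.86×0.24 + 0.3×0.14×0.76 + 0.84×0.14×0.24
        = 0.006536 + 0.148608 + 0.031920 + 0.028224 = 0.215288
Keeping only the poor earnings report-present terms gives 0.176832, so
  P(poor earnings report | price drop) = 0.176832 / 0.215288 ≈ 0.821

With the extra evidence:
P(price drop | sector-wide selloff) = 0.3·0.76 + 0.84·0.24 = 0.228000 + 0.201600 = 0.429600
Of this, 0.201600 comes from 0.84·0.24 (the poor earnings report=true cases).
So P(poor earnings report | price drop, sector-wide selloff) = 0.201600/0.429600 ≈ 0.469.
— sector-wide selloff explains away the evidence for poor earnings report.

P(poor earnings report | price drop) ≈ 0.821; P(poor earnings report | price drop, sector-wide selloff) ≈ 0.469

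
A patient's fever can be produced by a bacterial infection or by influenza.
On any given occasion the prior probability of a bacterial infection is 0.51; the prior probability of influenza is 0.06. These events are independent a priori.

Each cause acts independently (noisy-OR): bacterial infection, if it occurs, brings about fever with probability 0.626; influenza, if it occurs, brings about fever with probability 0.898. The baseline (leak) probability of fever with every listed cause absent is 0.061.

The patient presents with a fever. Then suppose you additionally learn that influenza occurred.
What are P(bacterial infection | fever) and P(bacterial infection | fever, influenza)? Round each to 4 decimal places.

Under noisy-OR, P(fever | causes) = 1 − (1−0.061)·∏(1−qᵢ) over the active causes.
By total probability over the 4 (bacterial infection, influenza) configurations:
  P(fever) = 0.061×0.49×0.94 + 0.904222×0.49×0.06 + 0.648814×0.51×0.94 + 0.964179×0.51×0.06
        = 0.028097 + 0.026584 + 0.311041 + 0.029504 = 0.395226
The terms with bacterial infection present sum to 0.340545, so
  P(bacterial infection | fever) = 0.340545 / 0.395226 ≈ 0.8616

Now condition on the additional information:
P(fever | influenza) = 0.904222×0.49 + 0.964179×0.51 = 0.443069 + 0.491731 = 0.934800
The bacterial infection-present share is 0.964179×0.51 = 0.491731.
So P(bacterial infection | fever, influenza) = 0.491731/0.934800 ≈ 0.5260.

P(bacterial infection | fever) ≈ 0.8616; P(bacterial infection | fever, influenza) ≈ 0.5260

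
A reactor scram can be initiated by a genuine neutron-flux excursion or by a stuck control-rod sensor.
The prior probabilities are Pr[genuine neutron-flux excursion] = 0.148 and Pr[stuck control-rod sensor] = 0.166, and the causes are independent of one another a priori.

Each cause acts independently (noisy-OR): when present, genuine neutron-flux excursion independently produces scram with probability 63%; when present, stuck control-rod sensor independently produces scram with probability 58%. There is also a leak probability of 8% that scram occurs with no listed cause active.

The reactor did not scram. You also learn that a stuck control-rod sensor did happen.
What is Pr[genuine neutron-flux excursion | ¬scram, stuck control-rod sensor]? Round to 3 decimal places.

Pr[genuine neutron-flux excursion | ¬scram, stuck control-rod sensor] ≈ 0.060

Under noisy-OR, P(scram | causes) = 1 − (1−0.08)·∏(1−qᵢ) over the active causes.
P(¬scram | stuck control-rod sensor) = 0.3864·0.852 + 0.142968·0.148 = 0.329213 + 0.021159 = 0.350372
Restricting to configurations with genuine neutron-flux excursion present: 0.142968·0.148 = 0.021159.
Hence the posterior is 0.021159/0.350372 ≈ 0.060.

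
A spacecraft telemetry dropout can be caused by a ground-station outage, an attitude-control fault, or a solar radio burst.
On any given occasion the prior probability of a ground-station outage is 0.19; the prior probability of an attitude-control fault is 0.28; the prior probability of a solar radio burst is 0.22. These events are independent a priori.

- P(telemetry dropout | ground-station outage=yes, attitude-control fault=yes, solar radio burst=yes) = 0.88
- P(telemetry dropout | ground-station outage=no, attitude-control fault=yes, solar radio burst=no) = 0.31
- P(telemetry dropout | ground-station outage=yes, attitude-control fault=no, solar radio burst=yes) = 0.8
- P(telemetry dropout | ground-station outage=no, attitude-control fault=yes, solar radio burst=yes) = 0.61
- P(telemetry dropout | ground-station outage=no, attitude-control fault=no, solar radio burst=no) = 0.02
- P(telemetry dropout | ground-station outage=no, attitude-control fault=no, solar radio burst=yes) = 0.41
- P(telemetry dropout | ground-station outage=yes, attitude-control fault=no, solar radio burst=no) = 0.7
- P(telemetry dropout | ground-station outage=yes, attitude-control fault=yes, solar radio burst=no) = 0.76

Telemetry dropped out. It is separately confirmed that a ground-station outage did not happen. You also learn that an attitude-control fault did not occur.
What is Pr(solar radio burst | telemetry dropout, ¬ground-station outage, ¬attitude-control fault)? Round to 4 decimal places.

Pr(solar radio burst | telemetry dropout, ¬ground-station outage, ¬attitude-control fault) ≈ 0.8526

P(telemetry dropout | ¬ground-station outage, ¬attitude-control fault) = 0.02·0.78 + 0.41·0.22 = 0.015600 + 0.090200 = 0.105800
The solar radio burst-present share is 0.41·0.22 = 0.090200.
So P(solar radio burst | telemetry dropout, ¬ground-station outage, ¬attitude-control fault) = 0.090200/0.105800 ≈ 0.8526.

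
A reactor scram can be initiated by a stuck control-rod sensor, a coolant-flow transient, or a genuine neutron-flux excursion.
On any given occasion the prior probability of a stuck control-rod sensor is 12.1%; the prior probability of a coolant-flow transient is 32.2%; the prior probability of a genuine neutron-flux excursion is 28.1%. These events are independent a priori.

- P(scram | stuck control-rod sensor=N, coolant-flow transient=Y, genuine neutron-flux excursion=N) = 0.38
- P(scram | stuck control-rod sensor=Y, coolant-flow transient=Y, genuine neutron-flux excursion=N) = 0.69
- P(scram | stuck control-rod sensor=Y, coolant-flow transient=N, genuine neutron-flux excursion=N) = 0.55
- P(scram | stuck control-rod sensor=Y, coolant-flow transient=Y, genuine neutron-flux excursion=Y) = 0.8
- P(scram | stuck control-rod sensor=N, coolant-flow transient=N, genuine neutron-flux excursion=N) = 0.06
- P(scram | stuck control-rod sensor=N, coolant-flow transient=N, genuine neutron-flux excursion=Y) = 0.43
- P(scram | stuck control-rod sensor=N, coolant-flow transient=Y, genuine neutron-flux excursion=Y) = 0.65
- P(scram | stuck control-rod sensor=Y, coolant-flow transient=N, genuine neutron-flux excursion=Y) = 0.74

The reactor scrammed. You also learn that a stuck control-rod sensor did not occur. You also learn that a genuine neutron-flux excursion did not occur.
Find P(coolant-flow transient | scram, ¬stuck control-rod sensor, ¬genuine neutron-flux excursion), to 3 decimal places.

P(coolant-flow transient | scram, ¬stuck control-rod sensor, ¬genuine neutron-flux excursion) ≈ 0.750

Enumerate both values of coolant-flow transient and weight by the priors:
  P(scram | ¬stuck control-rod sensor, ¬genuine neutron-flux excursion) = 0.06*0.678 + 0.38*0.322
        = 0.040680 + 0.122360 = 0.163040
Keeping only the coolant-flow transient-present terms gives 0.122360, so
  P(coolant-flow transient | scram, ¬stuck control-rod sensor, ¬genuine neutron-flux excursion) = 0.122360 / 0.163040 ≈ 0.750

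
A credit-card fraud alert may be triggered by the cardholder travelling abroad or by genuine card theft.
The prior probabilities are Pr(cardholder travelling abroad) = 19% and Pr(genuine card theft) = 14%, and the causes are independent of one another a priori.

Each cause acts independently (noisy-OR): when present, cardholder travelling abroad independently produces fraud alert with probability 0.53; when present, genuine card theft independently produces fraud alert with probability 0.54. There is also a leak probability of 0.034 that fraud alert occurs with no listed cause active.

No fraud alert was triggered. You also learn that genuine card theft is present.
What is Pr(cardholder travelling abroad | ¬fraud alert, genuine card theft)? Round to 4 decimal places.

Pr(cardholder travelling abroad | ¬fraud alert, genuine card theft) ≈ 0.0993

Under noisy-OR, P(fraud alert | causes) = 1 − (1−0.034)·∏(1−qᵢ) over the active causes.
For the numerator, keep only cardholder travelling abroad=true terms: 0.208849×0.19 = 0.039681
Denominator P(¬fraud alert | genuine card theft): 0.44436×0.81 + 0.208849×0.19 = 0.399613
Posterior = 0.039681 / 0.399613 ≈ 0.0993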